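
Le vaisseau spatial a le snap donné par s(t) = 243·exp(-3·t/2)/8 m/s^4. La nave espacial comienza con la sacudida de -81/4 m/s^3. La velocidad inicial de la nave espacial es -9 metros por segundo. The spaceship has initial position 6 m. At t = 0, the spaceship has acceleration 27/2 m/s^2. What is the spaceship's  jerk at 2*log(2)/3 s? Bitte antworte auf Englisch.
To solve this, we need to take 1 integral of our snap equation s(t) = 243·exp(-3·t/2)/8. Finding the antiderivative of s(t) and using j(0) = -81/4: j(t) = -81·exp(-3·t/2)/4. Using j(t) = -81·exp(-3·t/2)/4 and substituting t = 2*log(2)/3, we find j = -81/8.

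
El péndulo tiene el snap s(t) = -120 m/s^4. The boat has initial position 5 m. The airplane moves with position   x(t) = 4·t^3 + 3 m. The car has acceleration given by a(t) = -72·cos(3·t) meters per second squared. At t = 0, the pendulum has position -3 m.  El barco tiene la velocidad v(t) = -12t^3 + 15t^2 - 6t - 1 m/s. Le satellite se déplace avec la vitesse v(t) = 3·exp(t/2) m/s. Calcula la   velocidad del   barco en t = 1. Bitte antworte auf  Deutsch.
Mit v(t) = -12·t^3 + 15·t^2 - 6·t - 1 und Einsetzen von t = 1, finden wir v = -4.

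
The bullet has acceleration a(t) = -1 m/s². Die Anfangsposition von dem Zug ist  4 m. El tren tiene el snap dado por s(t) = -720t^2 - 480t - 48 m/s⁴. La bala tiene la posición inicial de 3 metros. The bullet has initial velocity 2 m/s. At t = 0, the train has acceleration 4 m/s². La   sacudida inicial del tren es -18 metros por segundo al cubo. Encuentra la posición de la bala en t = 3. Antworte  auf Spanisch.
Necesitamos integrar nuestra ecuación de la aceleración a(t) = -1 2 veces. La antiderivada de la aceleración es la velocidad. Usando v(0) = 2, obtenemos v(t) = 2 - t. La integral de la velocidad es la posición. Usando x(0) = 3, obtenemos x(t) = -t^2/2 + 2·t + 3. Usando x(t) = -t^2/2 + 2·t + 3 y sustituyendo t = 3, encontramos x = 9/2.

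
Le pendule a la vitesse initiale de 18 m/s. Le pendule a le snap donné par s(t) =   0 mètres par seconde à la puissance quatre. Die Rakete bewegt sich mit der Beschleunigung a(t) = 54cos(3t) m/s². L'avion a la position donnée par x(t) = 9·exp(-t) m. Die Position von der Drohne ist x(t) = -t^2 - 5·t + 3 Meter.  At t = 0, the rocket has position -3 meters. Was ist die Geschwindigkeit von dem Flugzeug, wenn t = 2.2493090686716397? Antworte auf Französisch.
Pour résoudre ceci, nous devons prendre 1 dérivée de notre équation de la position x(t) = 9·exp(-t). En prenant d/dt de x(t), nous trouvons v(t) = -9·exp(-t). En utilisant v(t) = -9·exp(-t) et en substituant t = 2.2493090686716397, nous trouvons v = -0.949248660167609.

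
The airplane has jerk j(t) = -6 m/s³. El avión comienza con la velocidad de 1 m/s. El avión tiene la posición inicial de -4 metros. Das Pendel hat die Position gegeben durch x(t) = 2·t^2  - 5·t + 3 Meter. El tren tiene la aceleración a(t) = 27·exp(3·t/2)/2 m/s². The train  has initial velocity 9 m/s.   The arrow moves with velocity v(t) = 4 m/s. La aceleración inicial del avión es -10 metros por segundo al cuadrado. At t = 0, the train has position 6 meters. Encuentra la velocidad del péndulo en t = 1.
Debemos derivar nuestra ecuación de la posición x(t) = 2·t^2 - 5·t + 3 1 vez. La derivada de la posición da la velocidad: v(t) = 4·t - 5. De la ecuación de la velocidad v(t) = 4·t - 5, sustituimos t = 1 para obtener v = -1.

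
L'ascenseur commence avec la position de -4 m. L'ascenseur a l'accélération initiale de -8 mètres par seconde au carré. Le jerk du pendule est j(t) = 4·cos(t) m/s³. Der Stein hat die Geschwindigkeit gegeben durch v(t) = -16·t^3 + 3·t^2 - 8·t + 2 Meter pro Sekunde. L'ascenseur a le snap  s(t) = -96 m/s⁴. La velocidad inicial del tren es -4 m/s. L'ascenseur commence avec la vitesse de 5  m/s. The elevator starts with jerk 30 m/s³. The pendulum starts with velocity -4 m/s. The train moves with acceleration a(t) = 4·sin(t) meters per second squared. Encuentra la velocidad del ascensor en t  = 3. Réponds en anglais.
Starting from snap s(t) = -96, we take 3 antiderivatives. The integral of snap, with j(0) = 30, gives jerk: j(t) = 30 - 96·t. Finding the integral of j(t) and using a(0) = -8: a(t) = -48·t^2 + 30·t - 8. The integral of acceleration, with v(0) = 5, gives velocity: v(t) = -16·t^3 + 15·t^2 - 8·t + 5. Using v(t) = -16·t^3 + 15·t^2 - 8·t + 5 and substituting t = 3, we find v = -316.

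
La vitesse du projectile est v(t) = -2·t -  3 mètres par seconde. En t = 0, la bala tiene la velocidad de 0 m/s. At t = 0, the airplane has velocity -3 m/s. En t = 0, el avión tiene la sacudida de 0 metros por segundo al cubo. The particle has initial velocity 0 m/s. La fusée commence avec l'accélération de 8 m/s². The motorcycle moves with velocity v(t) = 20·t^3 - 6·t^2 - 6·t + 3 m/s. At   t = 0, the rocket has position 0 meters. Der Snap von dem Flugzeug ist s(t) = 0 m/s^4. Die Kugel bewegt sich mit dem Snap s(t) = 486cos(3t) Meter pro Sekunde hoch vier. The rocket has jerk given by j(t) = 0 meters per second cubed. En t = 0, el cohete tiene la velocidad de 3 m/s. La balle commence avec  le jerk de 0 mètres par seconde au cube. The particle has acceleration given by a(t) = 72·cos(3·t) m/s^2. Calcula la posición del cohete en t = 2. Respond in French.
Nous devons intégrer notre équation du jerk j(t) = 0 3 fois. L'intégrale du jerk est l'accélération. En utilisant a(0) = 8, nous obtenons a(t) = 8. En intégrant l'accélération et en utilisant la condition initiale v(0) = 3, nous obtenons v(t) = 8·t + 3. En intégrant la vitesse et en utilisant la condition initiale x(0) = 0, nous obtenons x(t) = 4·t^2 + 3·t. De l'équation de la position x(t) = 4·t^2 + 3·t, nous substituons t = 2 pour obtenir x = 22.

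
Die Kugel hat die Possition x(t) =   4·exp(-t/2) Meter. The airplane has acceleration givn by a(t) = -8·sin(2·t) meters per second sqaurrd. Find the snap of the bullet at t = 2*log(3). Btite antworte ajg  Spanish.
Para resolver esto, necesitamos tomar 4 derivadas de nuestra ecuación de la posición x(t) = 4·exp(-t/2). Derivando la posición, obtenemos la velocidad: v(t) = -2·exp(-t/2). Tomando d/dt de v(t), encontramos a(t) = exp(-t/2). La derivada de la aceleración da la sacudida: j(t) = -exp(-t/2)/2. La derivada de la sacudida da el snap: s(t) = exp(-t/2)/4. De la ecuación del snap s(t) = exp(-t/2)/4, sustituimos t = 2*log(3) para obtener s = 1/12.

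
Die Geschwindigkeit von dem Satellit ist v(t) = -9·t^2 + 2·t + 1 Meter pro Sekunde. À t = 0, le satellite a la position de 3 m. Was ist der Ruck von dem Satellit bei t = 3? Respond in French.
Nous devons dériver notre équation de la vitesse v(t) = -9·t^2 + 2·t + 1 2 fois. La dérivée de la vitesse donne l'accélération: a(t) = 2 - 18·t. En prenant d/dt de a(t), nous trouvons j(t) = -18. De l'équation du jerk j(t) = -18, nous substituons t = 3 pour obtenir j = -18.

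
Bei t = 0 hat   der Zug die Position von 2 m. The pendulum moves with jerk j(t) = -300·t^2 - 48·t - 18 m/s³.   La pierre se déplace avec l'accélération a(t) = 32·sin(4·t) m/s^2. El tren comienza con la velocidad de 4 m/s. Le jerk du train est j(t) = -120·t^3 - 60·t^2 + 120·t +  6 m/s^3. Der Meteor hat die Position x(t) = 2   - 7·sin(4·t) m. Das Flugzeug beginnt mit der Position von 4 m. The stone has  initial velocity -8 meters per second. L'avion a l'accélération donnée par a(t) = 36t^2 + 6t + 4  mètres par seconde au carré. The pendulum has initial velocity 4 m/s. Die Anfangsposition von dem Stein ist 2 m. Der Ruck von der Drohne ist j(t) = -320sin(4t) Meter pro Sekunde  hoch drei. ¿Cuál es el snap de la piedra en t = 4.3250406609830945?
Debemos derivar nuestra ecuación de la aceleración a(t) = 32·sin(4·t) 2 veces. La derivada de la aceleración da la sacudida: j(t) = 128·cos(4·t). La derivada de la sacudida da el snap: s(t) = -512·sin(4·t). Usando s(t) = -512·sin(4·t) y sustituyendo t = 4.3250406609830945, encontramos s = 511.882733304937.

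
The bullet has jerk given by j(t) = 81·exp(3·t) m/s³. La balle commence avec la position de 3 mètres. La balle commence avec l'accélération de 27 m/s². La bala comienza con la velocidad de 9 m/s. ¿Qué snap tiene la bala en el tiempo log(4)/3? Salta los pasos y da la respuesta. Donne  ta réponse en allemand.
Bei t = log(4)/3, s = 972.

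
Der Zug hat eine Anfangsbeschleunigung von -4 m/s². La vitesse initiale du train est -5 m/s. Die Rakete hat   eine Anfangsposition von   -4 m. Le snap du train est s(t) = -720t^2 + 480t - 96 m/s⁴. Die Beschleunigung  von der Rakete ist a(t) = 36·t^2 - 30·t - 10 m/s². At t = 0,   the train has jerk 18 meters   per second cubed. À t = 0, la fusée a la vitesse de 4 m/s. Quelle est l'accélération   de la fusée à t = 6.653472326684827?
Nous avons l'accélération a(t) = 36·t^2 - 30·t - 10. En substituant t = 6.653472326684827: a(6.653472326684827) = 1384.06881427004.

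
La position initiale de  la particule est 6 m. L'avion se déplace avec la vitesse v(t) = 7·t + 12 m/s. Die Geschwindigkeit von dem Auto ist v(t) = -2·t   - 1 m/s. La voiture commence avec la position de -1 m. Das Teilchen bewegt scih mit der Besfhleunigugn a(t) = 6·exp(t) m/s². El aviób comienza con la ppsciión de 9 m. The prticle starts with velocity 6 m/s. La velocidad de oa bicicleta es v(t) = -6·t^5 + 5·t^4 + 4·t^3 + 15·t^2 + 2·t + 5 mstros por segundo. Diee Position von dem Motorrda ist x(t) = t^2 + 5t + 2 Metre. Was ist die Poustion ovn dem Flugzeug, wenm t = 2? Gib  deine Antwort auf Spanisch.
Para resolver esto, necesitamos tomar 1 integral de nuestra ecuación de la velocidad v(t) = 7·t + 12. Tomando ∫v(t)dt y aplicando x(0) = 9, encontramos x(t) = 7·t^2/2 + 12·t + 9. Tenemos la posición x(t) = 7·t^2/2 + 12·t + 9. Sustituyendo t = 2: x(2) = 47.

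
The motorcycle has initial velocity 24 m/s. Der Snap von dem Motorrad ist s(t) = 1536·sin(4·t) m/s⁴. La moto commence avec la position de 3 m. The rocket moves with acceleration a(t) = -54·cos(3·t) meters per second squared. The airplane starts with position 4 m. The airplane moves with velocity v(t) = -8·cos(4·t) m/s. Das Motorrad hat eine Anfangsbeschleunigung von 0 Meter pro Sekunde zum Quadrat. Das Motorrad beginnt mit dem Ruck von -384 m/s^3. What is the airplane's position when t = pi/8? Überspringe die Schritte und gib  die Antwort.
At t = pi/8, x = 2.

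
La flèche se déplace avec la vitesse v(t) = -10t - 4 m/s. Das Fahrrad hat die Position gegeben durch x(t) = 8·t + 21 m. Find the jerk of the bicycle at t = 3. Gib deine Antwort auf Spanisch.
Para resolver esto, necesitamos tomar 3 derivadas de nuestra ecuación de la posición x(t) = 8·t + 21. Tomando d/dt de x(t), encontramos v(t) = 8. Derivando la velocidad, obtenemos la aceleración: a(t) = 0. La derivada de la aceleración da la sacudida: j(t) = 0. Usando j(t) = 0 y sustituyendo t = 3, encontramos j = 0.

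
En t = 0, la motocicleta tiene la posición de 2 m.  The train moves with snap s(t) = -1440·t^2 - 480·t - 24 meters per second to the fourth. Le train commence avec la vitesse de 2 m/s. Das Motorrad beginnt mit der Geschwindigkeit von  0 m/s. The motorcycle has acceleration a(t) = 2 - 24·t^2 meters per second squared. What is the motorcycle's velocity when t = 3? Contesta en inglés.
We must find the integral of our acceleration equation a(t) = 2 - 24·t^2 1 time. The integral of acceleration is velocity. Using v(0) = 0, we get v(t) = -8·t^3 + 2·t. From the given velocity equation v(t) = -8·t^3 + 2·t, we substitute t = 3 to get v = -210.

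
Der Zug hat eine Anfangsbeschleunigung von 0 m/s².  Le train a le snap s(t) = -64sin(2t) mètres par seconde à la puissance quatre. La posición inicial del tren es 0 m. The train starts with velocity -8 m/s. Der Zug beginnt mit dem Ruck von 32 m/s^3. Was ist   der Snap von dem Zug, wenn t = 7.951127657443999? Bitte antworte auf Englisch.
From the given snap equation s(t) = -64·sin(2·t), we substitute t = 7.951127657443999 to get s = 12.3566048487791.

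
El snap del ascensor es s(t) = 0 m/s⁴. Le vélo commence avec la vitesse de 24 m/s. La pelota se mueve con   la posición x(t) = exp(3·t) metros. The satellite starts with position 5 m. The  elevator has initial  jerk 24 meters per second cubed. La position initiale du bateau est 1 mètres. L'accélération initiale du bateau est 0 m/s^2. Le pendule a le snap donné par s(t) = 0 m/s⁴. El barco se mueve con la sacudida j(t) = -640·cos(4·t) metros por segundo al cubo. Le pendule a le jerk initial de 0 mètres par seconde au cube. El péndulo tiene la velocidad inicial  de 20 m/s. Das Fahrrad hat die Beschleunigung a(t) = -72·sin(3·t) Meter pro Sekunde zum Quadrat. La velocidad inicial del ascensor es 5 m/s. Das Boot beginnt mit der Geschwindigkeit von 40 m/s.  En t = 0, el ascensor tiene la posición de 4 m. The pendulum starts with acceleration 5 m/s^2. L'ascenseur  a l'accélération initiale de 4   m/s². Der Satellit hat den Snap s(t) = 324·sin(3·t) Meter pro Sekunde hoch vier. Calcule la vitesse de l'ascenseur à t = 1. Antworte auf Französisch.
En partant du snap s(t) = 0, nous prenons 3 intégrales. L'intégrale du snap, avec j(0) = 24, donne le jerk: j(t) = 24. En intégrant le jerk et en utilisant la condition initiale a(0) = 4, nous obtenons a(t) = 24·t + 4. En prenant ∫a(t)dt et en appliquant v(0) = 5, nous trouvons v(t) = 12·t^2 + 4·t + 5. Nous avons la vitesse v(t) = 12·t^2 + 4·t + 5. En substituant t = 1: v(1) = 21.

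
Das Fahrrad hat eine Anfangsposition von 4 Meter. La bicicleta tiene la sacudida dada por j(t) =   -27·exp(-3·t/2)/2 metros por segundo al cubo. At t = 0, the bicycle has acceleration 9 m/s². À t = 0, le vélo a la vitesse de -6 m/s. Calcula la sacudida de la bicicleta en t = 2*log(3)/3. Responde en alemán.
Mit j(t) = -27·exp(-3·t/2)/2 und Einsetzen von t = 2*log(3)/3, finden wir j = -9/2.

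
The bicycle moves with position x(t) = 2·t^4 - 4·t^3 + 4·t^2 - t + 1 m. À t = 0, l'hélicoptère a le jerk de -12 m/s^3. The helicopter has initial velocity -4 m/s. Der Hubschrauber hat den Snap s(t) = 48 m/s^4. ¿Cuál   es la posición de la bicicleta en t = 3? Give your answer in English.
Using x(t) = 2·t^4 - 4·t^3 + 4·t^2 - t + 1 and substituting t = 3, we find x = 88.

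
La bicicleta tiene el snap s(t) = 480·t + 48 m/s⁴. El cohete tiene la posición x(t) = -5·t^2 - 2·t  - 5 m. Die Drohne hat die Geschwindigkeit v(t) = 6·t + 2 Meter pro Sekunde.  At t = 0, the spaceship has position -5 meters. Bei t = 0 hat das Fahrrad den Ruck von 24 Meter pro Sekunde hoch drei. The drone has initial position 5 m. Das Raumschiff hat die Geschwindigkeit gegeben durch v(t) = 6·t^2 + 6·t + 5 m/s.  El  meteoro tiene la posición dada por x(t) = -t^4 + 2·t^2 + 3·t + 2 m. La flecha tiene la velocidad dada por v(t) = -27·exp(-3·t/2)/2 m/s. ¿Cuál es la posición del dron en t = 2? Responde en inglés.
To find the answer, we compute 1 antiderivative of v(t) = 6·t + 2. Finding the antiderivative of v(t) and using x(0) = 5: x(t) = 3·t^2 + 2·t + 5. From the given position equation x(t) = 3·t^2 + 2·t + 5, we substitute t = 2 to get x = 21.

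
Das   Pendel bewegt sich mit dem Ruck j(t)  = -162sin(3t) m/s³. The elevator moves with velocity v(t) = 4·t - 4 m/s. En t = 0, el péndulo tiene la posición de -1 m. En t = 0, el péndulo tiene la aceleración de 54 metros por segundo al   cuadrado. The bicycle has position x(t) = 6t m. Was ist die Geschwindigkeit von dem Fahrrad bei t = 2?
Um dies zu lösen, müssen wir 1 Ableitung unserer Gleichung für die Position x(t) = 6·t nehmen. Die Ableitung von der Position ergibt die Geschwindigkeit: v(t) = 6. Aus der Gleichung für die Geschwindigkeit v(t) = 6, setzen wir t = 2 ein und erhalten v = 6.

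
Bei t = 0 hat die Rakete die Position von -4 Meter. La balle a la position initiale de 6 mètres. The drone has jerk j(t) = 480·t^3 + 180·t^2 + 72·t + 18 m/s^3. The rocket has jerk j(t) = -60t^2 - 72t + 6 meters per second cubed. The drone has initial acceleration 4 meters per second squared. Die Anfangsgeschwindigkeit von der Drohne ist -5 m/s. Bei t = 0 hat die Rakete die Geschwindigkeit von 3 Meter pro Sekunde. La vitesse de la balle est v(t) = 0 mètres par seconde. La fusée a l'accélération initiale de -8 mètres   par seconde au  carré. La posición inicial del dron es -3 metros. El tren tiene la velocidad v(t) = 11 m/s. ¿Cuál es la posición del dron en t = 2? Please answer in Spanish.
Partiendo de la sacudida j(t) = 480·t^3 + 180·t^2 + 72·t + 18, tomamos 3 antiderivadas. Tomando ∫j(t)dt y aplicando a(0) = 4, encontramos a(t) = 120·t^4 + 60·t^3 + 36·t^2 + 18·t + 4. La antiderivada de la aceleración es la velocidad. Usando v(0) = -5, obtenemos v(t) = 24·t^5 + 15·t^4 + 12·t^3 + 9·t^2 + 4·t - 5. La antiderivada de la velocidad es la posición. Usando x(0) = -3, obtenemos x(t) = 4·t^6 + 3·t^5 + 3·t^4 + 3·t^3 + 2·t^2 - 5·t - 3. Usando x(t) = 4·t^6 + 3·t^5 + 3·t^4 + 3·t^3 + 2·t^2 - 5·t - 3 y sustituyendo t = 2, encontramos x = 419.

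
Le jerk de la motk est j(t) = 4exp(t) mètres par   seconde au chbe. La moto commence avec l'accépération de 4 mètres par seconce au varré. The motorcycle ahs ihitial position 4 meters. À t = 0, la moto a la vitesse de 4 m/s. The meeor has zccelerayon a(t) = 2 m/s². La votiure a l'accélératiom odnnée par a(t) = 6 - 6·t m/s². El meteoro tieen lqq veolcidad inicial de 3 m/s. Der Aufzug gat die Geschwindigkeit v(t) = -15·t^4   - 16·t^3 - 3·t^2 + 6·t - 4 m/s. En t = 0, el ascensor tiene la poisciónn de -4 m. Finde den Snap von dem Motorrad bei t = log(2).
Um dies zu lösen, müssen wir 1 Ableitung unserer Gleichung für den Ruck j(t) = 4·exp(t) nehmen. Mit d/dt von j(t) finden wir s(t) = 4·exp(t). Wir haben den Snap s(t) = 4·exp(t). Durch Einsetzen von t = log(2): s(log(2)) = 8.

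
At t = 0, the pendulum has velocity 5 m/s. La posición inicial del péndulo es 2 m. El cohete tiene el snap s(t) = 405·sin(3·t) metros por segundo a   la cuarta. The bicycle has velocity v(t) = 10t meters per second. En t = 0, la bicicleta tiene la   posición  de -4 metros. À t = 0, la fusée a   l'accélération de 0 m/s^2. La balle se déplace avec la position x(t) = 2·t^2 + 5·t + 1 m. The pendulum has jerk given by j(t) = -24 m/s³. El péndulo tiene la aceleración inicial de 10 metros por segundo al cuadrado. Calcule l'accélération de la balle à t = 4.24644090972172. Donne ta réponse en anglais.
To solve this, we need to take 2 derivatives of our position equation x(t) = 2·t^2 + 5·t + 1. Taking d/dt of x(t), we find v(t) = 4·t + 5. Differentiating velocity, we get acceleration: a(t) = 4. From the given acceleration equation a(t) = 4, we substitute t = 4.24644090972172 to get a = 4.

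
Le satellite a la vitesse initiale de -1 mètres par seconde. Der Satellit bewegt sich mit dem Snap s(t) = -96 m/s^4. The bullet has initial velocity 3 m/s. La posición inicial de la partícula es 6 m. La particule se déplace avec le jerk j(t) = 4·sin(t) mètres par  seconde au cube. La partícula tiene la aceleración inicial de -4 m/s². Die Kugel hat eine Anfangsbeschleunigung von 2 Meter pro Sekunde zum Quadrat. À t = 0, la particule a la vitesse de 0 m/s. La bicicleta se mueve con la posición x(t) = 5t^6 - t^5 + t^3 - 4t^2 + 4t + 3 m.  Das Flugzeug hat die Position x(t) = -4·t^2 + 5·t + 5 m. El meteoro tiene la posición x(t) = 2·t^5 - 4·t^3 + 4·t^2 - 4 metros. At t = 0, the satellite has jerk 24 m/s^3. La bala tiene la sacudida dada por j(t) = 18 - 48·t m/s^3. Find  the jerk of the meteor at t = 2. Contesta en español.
Para resolver esto, necesitamos tomar 3 derivadas de nuestra ecuación de la posición x(t) = 2·t^5 - 4·t^3 + 4·t^2 - 4. Tomando d/dt de x(t), encontramos v(t) = 10·t^4 - 12·t^2 + 8·t. La derivada de la velocidad da la aceleración: a(t) = 40·t^3 - 24·t + 8. Derivando la aceleración, obtenemos la sacudida: j(t) = 120·t^2 - 24. De la ecuación de la sacudida j(t) = 120·t^2 - 24, sustituimos t = 2 para obtener j = 456.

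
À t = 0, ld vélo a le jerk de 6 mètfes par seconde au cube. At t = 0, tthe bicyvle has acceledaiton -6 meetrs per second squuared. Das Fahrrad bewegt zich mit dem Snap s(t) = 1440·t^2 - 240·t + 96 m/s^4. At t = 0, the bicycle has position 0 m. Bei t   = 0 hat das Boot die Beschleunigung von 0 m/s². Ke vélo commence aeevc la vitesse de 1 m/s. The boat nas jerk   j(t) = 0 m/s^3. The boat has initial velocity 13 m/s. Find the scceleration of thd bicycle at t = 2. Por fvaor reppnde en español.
Partiendo del snap s(t) = 1440·t^2 - 240·t + 96, tomamos 2 integrales. Integrando el snap y usando la condición inicial j(0) = 6, obtenemos j(t) = 480·t^3 - 120·t^2 + 96·t + 6. La integral de la sacudida, con a(0) = -6, da la aceleración: a(t) = 120·t^4 - 40·t^3 + 48·t^2 + 6·t - 6. Tenemos la aceleración a(t) = 120·t^4 - 40·t^3 + 48·t^2 + 6·t - 6. Sustituyendo t = 2: a(2) = 1798.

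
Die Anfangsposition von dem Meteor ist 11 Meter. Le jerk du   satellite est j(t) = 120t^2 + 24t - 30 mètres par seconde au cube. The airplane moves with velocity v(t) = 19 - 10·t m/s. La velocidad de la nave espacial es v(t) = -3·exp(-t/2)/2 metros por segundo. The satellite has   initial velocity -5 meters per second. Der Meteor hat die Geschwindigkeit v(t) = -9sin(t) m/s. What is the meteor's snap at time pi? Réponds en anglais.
We must differentiate our velocity equation v(t) = -9·sin(t) 3 times. Taking d/dt of v(t), we find a(t) = -9·cos(t). Differentiating acceleration, we get jerk: j(t) = 9·sin(t). Differentiating jerk, we get snap: s(t) = 9·cos(t). Using s(t) = 9·cos(t) and substituting t = pi, we find s = -9.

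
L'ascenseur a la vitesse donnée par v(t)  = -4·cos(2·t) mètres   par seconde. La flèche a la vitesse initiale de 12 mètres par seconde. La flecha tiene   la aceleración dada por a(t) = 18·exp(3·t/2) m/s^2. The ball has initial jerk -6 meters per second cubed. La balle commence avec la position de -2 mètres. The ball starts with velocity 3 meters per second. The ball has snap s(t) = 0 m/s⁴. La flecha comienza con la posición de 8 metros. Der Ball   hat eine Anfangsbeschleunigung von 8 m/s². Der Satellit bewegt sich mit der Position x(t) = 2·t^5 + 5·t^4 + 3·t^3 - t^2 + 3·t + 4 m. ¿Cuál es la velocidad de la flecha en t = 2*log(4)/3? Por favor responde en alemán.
Ausgehend von der Beschleunigung a(t) = 18·exp(3·t/2), nehmen wir 1 Integral. Das Integral von der Beschleunigung, mit v(0) = 12, ergibt die Geschwindigkeit: v(t) = 12·exp(3·t/2). Wir haben die Geschwindigkeit v(t) = 12·exp(3·t/2). Durch Einsetzen von t = 2*log(4)/3: v(2*log(4)/3) = 48.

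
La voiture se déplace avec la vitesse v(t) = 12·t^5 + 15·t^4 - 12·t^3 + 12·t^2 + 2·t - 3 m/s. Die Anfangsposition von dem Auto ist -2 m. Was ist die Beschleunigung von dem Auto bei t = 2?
Um dies zu lösen, müssen wir 1 Ableitung unserer Gleichung für die Geschwindigkeit v(t) = 12·t^5 + 15·t^4 - 12·t^3 + 12·t^2 + 2·t - 3 nehmen. Durch Ableiten von der Geschwindigkeit erhalten wir die Beschleunigung: a(t) = 60·t^4 + 60·t^3 - 36·t^2 + 24·t + 2. Mit a(t) = 60·t^4 + 60·t^3 - 36·t^2 + 24·t + 2 und Einsetzen von t = 2, finden wir a = 1346.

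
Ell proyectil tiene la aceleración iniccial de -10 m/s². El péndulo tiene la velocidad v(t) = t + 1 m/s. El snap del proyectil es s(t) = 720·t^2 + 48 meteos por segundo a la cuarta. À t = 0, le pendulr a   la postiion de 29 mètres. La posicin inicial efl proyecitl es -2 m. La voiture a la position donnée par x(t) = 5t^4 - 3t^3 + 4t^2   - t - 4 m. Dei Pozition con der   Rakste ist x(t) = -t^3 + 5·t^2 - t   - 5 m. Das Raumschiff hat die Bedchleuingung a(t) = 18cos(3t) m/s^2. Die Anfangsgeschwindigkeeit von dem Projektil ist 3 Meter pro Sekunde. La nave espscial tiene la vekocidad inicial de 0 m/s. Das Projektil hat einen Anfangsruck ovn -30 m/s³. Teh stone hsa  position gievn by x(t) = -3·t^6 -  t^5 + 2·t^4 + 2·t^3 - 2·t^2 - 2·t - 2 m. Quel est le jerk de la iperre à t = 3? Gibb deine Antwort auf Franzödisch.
En partant de la position x(t) = -3·t^6 - t^5 + 2·t^4 + 2·t^3 - 2·t^2 - 2·t - 2, nous prenons 3 dérivées. La dérivée de la position donne la vitesse: v(t) = -18·t^5 - 5·t^4 + 8·t^3 + 6·t^2 - 4·t - 2. En dérivant la vitesse, nous obtenons l'accélération: a(t) = -90·t^4 - 20·t^3 + 24·t^2 + 12·t - 4. La dérivée de l'accélération donne le jerk: j(t) = -360·t^3 - 60·t^2 + 48·t + 12. De l'équation du jerk j(t) = -360·t^3 - 60·t^2 + 48·t + 12, nous substituons t = 3 pour obtenir j = -10104.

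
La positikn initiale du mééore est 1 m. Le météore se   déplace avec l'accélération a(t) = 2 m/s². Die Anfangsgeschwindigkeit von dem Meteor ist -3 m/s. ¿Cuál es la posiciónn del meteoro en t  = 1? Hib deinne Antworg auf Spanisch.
Debemos encontrar la antiderivada de nuestra ecuación de la aceleración a(t) = 2 2 veces. La antiderivada de la aceleración es la velocidad. Usando v(0) = -3, obtenemos v(t) = 2·t - 3. La antiderivada de la velocidad, con x(0) = 1, da la posición: x(t) = t^2 - 3·t + 1. Tenemos la posición x(t) = t^2 - 3·t + 1. Sustituyendo t = 1: x(1) = -1.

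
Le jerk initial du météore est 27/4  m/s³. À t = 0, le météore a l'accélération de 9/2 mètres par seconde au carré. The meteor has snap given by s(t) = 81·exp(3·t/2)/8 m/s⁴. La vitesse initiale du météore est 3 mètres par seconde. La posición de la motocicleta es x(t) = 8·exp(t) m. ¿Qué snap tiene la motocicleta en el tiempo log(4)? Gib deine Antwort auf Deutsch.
Um dies zu lösen, müssen wir 4 Ableitungen unserer Gleichung für die Position x(t) = 8·exp(t) nehmen. Durch Ableiten von der Position erhalten wir die Geschwindigkeit: v(t) = 8·exp(t). Mit d/dt von v(t) finden wir a(t) = 8·exp(t). Die Ableitung von der Beschleunigung ergibt den Ruck: j(t) = 8·exp(t). Die Ableitung von dem Ruck ergibt den Snap: s(t) = 8·exp(t). Aus der Gleichung für den Snap s(t) = 8·exp(t), setzen wir t = log(4) ein und erhalten s = 32.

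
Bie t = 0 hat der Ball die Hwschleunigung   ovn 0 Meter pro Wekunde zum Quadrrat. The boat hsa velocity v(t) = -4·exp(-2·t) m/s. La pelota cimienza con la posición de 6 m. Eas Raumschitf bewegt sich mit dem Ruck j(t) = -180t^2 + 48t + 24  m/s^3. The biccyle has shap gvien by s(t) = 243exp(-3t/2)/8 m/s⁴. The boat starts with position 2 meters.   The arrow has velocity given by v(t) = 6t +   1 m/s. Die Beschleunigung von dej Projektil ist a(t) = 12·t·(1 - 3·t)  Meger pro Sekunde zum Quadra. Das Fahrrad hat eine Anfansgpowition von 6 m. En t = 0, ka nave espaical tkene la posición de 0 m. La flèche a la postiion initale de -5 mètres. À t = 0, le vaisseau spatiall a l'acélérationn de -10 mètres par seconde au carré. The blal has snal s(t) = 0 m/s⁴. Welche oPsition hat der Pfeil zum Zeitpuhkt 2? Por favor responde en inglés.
To find the answer, we compute 1 antiderivative of v(t) = 6·t + 1. The integral of velocity, with x(0) = -5, gives position: x(t) = 3·t^2 + t - 5. From the given position equation x(t) = 3·t^2 + t - 5, we substitute t = 2 to get x = 9.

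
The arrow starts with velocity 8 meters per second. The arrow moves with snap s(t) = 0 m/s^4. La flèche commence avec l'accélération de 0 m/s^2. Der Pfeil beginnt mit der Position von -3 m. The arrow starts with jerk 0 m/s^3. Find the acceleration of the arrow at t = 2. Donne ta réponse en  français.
En partant du snap s(t) = 0, nous prenons 2 primitives. En intégrant le snap et en utilisant la condition initiale j(0) = 0, nous obtenons j(t) = 0. En prenant ∫j(t)dt et en appliquant a(0) = 0, nous trouvons a(t) = 0. De l'équation de l'accélération a(t) = 0, nous substituons t = 2 pour obtenir a = 0.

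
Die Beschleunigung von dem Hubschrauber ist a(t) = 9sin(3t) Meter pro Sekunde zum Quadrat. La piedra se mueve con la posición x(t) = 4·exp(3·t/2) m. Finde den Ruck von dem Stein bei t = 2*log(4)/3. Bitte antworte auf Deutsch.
Um dies zu lösen, müssen wir 3 Ableitungen unserer Gleichung für die Position x(t) = 4·exp(3·t/2) nehmen. Durch Ableiten von der Position erhalten wir die Geschwindigkeit: v(t) = 6·exp(3·t/2). Mit d/dt von v(t) finden wir a(t) = 9·exp(3·t/2). Durch Ableiten von der Beschleunigung erhalten wir den Ruck: j(t) = 27·exp(3·t/2)/2. Mit j(t) = 27·exp(3·t/2)/2 und Einsetzen von t = 2*log(4)/3, finden wir j = 54.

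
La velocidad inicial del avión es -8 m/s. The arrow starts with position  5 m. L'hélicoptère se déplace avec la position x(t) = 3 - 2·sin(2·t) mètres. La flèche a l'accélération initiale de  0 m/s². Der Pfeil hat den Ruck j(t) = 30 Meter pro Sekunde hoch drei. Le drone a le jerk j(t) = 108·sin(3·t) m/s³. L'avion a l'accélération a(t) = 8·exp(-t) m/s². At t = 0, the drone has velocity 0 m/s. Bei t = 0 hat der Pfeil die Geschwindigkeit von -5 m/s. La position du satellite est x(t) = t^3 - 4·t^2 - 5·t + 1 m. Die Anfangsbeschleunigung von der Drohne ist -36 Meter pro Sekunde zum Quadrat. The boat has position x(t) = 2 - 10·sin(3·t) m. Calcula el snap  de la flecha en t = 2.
Debemos derivar nuestra ecuación de la sacudida j(t) = 30 1 vez. Tomando d/dt de j(t), encontramos s(t) = 0. Usando s(t) = 0 y sustituyendo t = 2, encontramos s = 0.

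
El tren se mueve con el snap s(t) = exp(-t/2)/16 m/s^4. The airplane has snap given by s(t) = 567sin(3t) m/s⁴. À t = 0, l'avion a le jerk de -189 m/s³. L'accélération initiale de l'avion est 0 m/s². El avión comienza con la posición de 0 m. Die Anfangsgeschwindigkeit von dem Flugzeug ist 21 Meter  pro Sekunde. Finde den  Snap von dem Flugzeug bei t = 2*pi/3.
Mit s(t) = 567·sin(3·t) und Einsetzen von t = 2*pi/3, finden wir s = 0.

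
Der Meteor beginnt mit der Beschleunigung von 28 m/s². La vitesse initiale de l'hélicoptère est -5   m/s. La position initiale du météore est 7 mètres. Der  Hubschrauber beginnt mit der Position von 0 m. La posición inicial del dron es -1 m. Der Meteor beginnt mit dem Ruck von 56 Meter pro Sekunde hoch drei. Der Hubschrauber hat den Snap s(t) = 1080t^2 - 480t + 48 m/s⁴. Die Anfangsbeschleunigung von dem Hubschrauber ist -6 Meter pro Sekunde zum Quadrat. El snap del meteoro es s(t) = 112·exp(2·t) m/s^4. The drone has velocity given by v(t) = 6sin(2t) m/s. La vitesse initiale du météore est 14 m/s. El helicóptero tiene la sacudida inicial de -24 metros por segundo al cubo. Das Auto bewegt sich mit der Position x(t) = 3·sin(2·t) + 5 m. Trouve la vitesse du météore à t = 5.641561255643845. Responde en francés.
En partant du snap s(t) = 112·exp(2·t), nous prenons 3 intégrales. En intégrant le snap et en utilisant la condition initiale j(0) = 56, nous obtenons j(t) = 56·exp(2·t). L'intégrale du jerk, avec a(0) = 28, donne l'accélération: a(t) = 28·exp(2·t). La primitive de l'accélération est la vitesse. En utilisant v(0) = 14, nous obtenons v(t) = 14·exp(2·t). En utilisant v(t) = 14·exp(2·t) et en substituant t = 5.641561255643845, nous trouvons v = 1112566.24898944.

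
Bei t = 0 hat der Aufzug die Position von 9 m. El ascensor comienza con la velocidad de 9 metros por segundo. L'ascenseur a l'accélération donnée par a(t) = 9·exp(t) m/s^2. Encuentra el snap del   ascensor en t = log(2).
Debemos derivar nuestra ecuación de la aceleración a(t) = 9·exp(t) 2 veces. La derivada de la aceleración da la sacudida: j(t) = 9·exp(t). Derivando la sacudida, obtenemos el snap: s(t) = 9·exp(t). Tenemos el snap s(t) = 9·exp(t). Sustituyendo t = log(2): s(log(2)) = 18.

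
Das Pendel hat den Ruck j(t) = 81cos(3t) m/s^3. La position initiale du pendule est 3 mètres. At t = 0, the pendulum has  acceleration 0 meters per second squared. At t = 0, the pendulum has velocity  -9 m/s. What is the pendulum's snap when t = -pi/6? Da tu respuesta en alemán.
Ausgehend von dem Ruck j(t) = 81·cos(3·t), nehmen wir 1 Ableitung. Mit d/dt von j(t) finden wir s(t) = -243·sin(3·t). Wir haben den Snap s(t) = -243·sin(3·t). Durch Einsetzen von t = -pi/6: s(-pi/6) = 243.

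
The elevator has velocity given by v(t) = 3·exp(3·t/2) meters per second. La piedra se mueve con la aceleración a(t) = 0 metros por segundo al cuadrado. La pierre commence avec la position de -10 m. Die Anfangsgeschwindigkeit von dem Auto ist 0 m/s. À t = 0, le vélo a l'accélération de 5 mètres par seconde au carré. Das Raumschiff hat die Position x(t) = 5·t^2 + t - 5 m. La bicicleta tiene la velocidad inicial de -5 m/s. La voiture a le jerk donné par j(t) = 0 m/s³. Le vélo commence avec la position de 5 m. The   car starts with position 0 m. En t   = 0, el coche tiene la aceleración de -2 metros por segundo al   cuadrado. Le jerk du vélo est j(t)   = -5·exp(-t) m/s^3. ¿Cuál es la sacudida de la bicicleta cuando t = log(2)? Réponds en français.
En utilisant j(t) = -5·exp(-t) et en substituant t = log(2), nous trouvons j = -5/2.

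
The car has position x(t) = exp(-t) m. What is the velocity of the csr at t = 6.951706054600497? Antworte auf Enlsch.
To solve this, we need to take 1 derivative of our position equation x(t) = exp(-t). The derivative of position gives velocity: v(t) = -exp(-t). Using v(t) = -exp(-t) and substituting t = 6.951706054600497, we find v = -0.000957001064099249.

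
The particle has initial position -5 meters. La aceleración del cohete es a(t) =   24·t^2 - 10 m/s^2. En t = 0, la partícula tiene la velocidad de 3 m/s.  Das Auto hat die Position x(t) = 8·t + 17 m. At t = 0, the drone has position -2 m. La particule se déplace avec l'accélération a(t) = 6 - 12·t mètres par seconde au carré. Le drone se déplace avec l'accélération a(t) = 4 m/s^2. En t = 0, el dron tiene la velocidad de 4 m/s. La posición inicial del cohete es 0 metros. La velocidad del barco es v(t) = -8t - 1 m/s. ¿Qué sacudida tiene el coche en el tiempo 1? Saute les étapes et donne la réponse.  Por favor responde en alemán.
Die Antwort ist 0.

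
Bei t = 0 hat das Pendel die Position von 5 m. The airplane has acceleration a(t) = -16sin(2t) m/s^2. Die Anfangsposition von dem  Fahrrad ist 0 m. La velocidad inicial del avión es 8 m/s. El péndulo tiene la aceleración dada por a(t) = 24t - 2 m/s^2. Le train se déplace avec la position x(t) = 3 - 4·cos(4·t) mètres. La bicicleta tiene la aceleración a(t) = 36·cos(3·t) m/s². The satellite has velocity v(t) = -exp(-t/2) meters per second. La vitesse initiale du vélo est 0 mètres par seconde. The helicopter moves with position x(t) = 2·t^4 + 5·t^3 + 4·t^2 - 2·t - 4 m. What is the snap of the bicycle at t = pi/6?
Starting from acceleration a(t) = 36·cos(3·t), we take 2 derivatives. The derivative of acceleration gives jerk: j(t) = -108·sin(3·t). Taking d/dt of j(t), we find s(t) = -324·cos(3·t). Using s(t) = -324·cos(3·t) and substituting t = pi/6, we find s = 0.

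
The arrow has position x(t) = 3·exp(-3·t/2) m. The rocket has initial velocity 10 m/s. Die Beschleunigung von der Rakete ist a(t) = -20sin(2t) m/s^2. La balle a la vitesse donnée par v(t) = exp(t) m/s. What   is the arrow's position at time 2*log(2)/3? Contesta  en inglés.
From the given position equation x(t) = 3·exp(-3·t/2), we substitute t = 2*log(2)/3 to get x = 3/2.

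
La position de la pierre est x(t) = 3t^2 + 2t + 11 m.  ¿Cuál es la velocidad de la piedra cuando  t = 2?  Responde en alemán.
Wir müssen unsere Gleichung für die Position x(t) = 3·t^2 + 2·t + 11 1-mal ableiten. Durch Ableiten von der Position erhalten wir die Geschwindigkeit: v(t) = 6·t + 2. Aus der Gleichung für die Geschwindigkeit v(t) = 6·t + 2, setzen wir t = 2 ein und erhalten v = 14.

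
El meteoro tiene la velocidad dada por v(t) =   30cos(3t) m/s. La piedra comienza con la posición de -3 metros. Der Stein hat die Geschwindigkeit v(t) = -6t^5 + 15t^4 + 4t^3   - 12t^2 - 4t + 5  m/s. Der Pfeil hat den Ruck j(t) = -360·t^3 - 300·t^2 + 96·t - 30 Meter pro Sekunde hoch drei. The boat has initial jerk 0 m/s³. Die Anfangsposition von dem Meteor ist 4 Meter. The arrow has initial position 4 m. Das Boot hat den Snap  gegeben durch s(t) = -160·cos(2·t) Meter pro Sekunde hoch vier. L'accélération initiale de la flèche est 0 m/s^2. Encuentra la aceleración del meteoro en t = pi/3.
Partiendo de la velocidad v(t) = 30·cos(3·t), tomamos 1 derivada. Tomando d/dt de v(t), encontramos a(t) = -90·sin(3·t). De la ecuación de la aceleración a(t) = -90·sin(3·t), sustituimos t = pi/3 para obtener a = 0.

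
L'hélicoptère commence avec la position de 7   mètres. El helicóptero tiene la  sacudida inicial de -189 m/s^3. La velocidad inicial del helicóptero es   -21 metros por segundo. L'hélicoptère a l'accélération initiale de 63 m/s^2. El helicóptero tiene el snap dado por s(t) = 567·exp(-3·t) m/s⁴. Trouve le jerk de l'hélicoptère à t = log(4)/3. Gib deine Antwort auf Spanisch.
Debemos encontrar la antiderivada de nuestra ecuación del snap s(t) = 567·exp(-3·t) 1 vez. Integrando el snap y usando la condición inicial j(0) = -189, obtenemos j(t) = -189·exp(-3·t). Usando j(t) = -189·exp(-3·t) y sustituyendo t = log(4)/3, encontramos j = -189/4.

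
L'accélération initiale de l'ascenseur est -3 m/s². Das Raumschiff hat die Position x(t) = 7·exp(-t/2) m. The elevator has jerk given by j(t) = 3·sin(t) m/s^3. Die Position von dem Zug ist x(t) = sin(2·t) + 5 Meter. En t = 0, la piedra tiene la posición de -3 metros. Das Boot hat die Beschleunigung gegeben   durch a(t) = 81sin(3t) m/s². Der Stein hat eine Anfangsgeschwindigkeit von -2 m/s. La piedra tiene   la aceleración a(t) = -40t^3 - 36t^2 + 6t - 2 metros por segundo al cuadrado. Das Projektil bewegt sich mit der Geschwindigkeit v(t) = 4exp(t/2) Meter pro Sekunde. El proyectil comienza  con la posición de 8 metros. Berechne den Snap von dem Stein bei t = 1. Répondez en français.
Pour résoudre ceci, nous devons prendre 2 dérivées de notre équation de l'accélération a(t) = -40·t^3 - 36·t^2 + 6·t - 2. En dérivant l'accélération, nous obtenons le jerk: j(t) = -120·t^2 - 72·t + 6. La dérivée du jerk donne le snap: s(t) = -240·t - 72. Nous avons le snap s(t) = -240·t - 72. En substituant t = 1: s(1) = -312.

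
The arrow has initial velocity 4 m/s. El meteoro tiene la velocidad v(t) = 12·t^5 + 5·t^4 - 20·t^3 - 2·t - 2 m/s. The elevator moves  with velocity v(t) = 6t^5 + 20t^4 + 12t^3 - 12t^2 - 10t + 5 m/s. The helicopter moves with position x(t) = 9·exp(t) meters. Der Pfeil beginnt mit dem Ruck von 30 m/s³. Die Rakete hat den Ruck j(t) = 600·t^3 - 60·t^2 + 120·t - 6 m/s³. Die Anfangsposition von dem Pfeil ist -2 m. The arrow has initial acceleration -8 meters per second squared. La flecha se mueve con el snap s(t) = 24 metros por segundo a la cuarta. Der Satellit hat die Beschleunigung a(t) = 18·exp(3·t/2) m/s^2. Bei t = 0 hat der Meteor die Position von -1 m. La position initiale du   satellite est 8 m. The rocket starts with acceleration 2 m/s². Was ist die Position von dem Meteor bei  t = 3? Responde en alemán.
Wir müssen unsere Gleichung für die Geschwindigkeit v(t) = 12·t^5 + 5·t^4 - 20·t^3 - 2·t - 2 1-mal integrieren. Mit ∫v(t)dt und Anwendung von x(0) = -1, finden wir x(t) = 2·t^6 + t^5 - 5·t^4 - t^2 - 2·t - 1. Wir haben die Position x(t) = 2·t^6 + t^5 - 5·t^4 - t^2 - 2·t - 1. Durch Einsetzen von t = 3: x(3) = 1280.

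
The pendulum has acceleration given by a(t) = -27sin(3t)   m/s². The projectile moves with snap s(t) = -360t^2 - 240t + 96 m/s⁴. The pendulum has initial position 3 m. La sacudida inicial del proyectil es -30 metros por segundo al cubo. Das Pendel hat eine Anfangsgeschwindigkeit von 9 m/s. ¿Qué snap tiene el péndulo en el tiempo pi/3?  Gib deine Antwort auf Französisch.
Nous devons dériver notre équation de l'accélération a(t) = -27·sin(3·t) 2 fois. En dérivant l'accélération, nous obtenons le jerk: j(t) = -81·cos(3·t). En dérivant le jerk, nous obtenons le snap: s(t) = 243·sin(3·t). En utilisant s(t) = 243·sin(3·t) et en substituant t = pi/3, nous trouvons s = 0.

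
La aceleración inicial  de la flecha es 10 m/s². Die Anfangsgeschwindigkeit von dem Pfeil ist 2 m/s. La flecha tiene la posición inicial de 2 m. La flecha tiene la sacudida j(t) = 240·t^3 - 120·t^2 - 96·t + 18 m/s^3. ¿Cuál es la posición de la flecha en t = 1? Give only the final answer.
La respuesta es 8.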